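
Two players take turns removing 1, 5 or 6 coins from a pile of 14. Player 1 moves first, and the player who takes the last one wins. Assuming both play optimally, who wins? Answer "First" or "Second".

W/L table (W = player to move can force a win):
i:   0  1  2  3  4  5  6  7  8  9 10 11 12 13 14
     L  W  L  W  L  W  W  W  W  W  W  L  W  L  W
Position 14 is W, so the first player wins.

First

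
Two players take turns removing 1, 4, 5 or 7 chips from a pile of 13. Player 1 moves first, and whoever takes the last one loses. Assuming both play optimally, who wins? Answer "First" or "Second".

W/L table (W = player to move can force a win):
i:   0  1  2  3  4  5  6  7  8  9 10 11 12 13
     W  L  W  L  W  W  W  W  W  L  W  L  W  W
Position 13 is W, so the first player wins.

First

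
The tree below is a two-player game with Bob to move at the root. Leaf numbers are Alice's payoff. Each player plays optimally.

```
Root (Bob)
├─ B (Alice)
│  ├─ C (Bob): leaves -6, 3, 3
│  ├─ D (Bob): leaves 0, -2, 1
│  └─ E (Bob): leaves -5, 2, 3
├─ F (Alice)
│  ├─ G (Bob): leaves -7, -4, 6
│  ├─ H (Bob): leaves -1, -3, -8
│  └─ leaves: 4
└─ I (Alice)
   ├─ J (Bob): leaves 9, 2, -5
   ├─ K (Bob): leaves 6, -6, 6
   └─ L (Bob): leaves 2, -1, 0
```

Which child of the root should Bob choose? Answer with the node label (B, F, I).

C (Bob): min(-6, 3, 3) = -6
D (Bob): min(0, -2, 1) = -2
E (Bob): min(-5, 2, 3) = -5
B (Alice): max(-6, -2, -5) = -2
G (Bob): min(-7, -4, 6) = -7
H (Bob): min(-1, -3, -8) = -8
F (Alice): max(-7, -8, 4) = 4
J (Bob): min(9, 2, -5) = -5
K (Bob): min(6, -6, 6) = -6
L (Bob): min(2, -1, 0) = -1
I (Alice): max(-5, -6, -1) = -1
Root (Bob): min(-2, 4, -1) = -2
Bob picks the child with the lowest value: B (value -2).

B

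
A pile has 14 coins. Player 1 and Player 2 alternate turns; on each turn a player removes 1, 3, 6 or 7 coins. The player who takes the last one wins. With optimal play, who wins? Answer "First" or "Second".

Compute winning (W) and losing (L) positions by backward induction:
i:   0  1  2  3  4  5  6  7  8  9 10 11 12 13 14
     L  W  L  W  L  W  W  W  W  W  W  W  L  W  L
Position 14 is L, so the second player wins.

Second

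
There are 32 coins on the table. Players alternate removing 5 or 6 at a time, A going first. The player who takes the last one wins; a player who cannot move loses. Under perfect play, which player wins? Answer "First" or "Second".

Mark each pile size as W (mover wins) or L (mover loses):
i:   0  1  2  3  4  5  6  7  8  9 10 11 12 13 14 15 16 17 18 19 20 21 22 23 24 25 26 27 28 29 30 31 32
     L  L  L  L  L  W  W  W  W  W  W  L  L  L  L  L  W  W  W  W  W  W  L  L  L  L  L  W  W  W  W  W  W
Position 32 is W, so the first player wins.

First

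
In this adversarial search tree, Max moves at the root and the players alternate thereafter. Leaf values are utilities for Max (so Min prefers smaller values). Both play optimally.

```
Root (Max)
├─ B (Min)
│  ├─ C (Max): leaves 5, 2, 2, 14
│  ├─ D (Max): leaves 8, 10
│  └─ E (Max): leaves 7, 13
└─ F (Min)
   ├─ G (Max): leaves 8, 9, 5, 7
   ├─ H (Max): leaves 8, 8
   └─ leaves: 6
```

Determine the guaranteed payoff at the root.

10

C (Max): max(5, 2, 2, 14) = 14
D (Max): max(8, 10) = 10
E (Max): max(7, 13) = 13
B (Min): min(14, 10, 13) = 10
G (Max): max(8, 9, 5, 7) = 9
H (Max): max(8, 8) = 8
F (Min): min(9, 8, 6) = 6
Root (Max): max(10, 6) = 10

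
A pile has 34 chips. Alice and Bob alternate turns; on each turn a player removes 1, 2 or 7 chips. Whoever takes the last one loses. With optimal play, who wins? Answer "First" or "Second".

Second

W/L table (W = player to move can force a win):
i:   0  1  2  3  4  5  6  7  8  9 10 11 12 13 14 15 16 17 18 19 20 21 22 23 24 25 26 27 28 29 30 31 32 33 34
     W  L  W  W  L  W  W  L  W  W  L  W  W  L  W  W  L  W  W  L  W  W  L  W  W  L  W  W  L  W  W  L  W  W  L
Position 34 is L, so the second player wins.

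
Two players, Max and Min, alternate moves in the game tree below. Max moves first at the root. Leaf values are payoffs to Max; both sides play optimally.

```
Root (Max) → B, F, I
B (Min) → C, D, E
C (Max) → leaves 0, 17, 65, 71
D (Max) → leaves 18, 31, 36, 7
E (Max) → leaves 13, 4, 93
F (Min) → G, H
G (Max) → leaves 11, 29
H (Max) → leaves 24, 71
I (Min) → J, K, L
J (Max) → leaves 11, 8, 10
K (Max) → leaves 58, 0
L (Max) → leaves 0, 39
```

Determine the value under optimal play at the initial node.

36

C (Max): max(0, 17, 65, 71) = 71
D (Max): max(18, 31, 36, 7) = 36
E (Max): max(13, 4, 93) = 93
B (Min): min(71, 36, 93) = 36
G (Max): max(11, 29) = 29
H (Max): max(24, 71) = 71
F (Min): min(29, 71) = 29
J (Max): max(11, 8, 10) = 11
K (Max): max(58, 0) = 58
L (Max): max(0, 39) = 39
I (Min): min(11, 58, 39) = 11
Root (Max): max(36, 29, 11) = 36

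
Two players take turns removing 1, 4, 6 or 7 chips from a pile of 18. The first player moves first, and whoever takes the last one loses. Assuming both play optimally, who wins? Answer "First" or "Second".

First

Compute winning (W) and losing (L) positions by backward induction:
i:   0  1  2  3  4  5  6  7  8  9 10 11 12 13 14 15 16 17 18
     W  L  W  L  W  W  L  W  W  W  W  L  W  W  L  W  L  W  W
Position 18 is W, so the first player wins.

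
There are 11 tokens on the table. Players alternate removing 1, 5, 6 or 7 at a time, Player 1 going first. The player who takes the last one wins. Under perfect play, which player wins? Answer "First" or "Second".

W/L table (W = player to move can force a win):
i:   0  1  2  3  4  5  6  7  8  9 10 11
     L  W  L  W  L  W  W  W  W  W  W  W
Position 11 is W, so the first player wins.

First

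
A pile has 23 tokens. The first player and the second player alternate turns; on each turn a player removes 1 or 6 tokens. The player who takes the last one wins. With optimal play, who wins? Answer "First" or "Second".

Second

Positions where the player to move wins (W) vs loses (L):
i:   0  1  2  3  4  5  6  7  8  9 10 11 12 13 14 15 16 17 18 19 20 21 22 23
     L  W  L  W  L  W  W  L  W  L  W  L  W  W  L  W  L  W  L  W  W  L  W  L
Position 23 is L, so the second player wins.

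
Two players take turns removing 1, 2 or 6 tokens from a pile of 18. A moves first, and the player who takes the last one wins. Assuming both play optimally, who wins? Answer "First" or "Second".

First

W/L table (W = player to move can force a win):
i:   0  1  2  3  4  5  6  7  8  9 10 11 12 13 14 15 16 17 18
     L  W  W  L  W  W  W  L  W  W  L  W  W  W  L  W  W  L  W
Position 18 is W, so the first player wins.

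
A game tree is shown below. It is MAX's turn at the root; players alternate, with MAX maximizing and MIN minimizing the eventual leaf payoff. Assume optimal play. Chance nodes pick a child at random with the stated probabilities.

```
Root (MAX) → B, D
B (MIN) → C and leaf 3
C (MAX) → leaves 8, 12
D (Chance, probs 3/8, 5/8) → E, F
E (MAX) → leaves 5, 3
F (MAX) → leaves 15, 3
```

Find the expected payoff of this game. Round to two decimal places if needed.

11.25

C (MAX): max(8, 12) = 12
B (MIN): min(12, 3) = 3
E (MAX): max(5, 3) = 5
F (MAX): max(15, 3) = 15
D (Chance): 3/8·5 + 5/8·15 = 11.25
Root (MAX): max(3, 11.25) = 11.25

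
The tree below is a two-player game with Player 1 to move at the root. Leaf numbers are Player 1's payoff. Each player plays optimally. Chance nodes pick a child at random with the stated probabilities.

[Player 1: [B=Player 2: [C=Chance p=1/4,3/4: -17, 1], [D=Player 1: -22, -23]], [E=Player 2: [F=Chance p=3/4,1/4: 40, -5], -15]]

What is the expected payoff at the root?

C (Chance): 1/4·-17 + 3/4·1 = -3.5
D (Player 1): max(-22, -23) = -22
B (Player 2): min(-3.5, -22) = -22
F (Chance): 3/4·40 + 1/4·-5 = 28.75
E (Player 2): min(28.75, -15) = -15
Root (Player 1): max(-22, -15) = -15

-15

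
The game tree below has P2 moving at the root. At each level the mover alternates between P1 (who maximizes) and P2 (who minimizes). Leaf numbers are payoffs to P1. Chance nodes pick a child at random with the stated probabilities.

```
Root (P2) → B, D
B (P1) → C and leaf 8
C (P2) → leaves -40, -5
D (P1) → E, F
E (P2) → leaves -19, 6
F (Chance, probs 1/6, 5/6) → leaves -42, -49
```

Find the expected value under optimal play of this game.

-19

C (P2): min(-40, -5) = -40
B (P1): max(-40, 8) = 8
E (P2): min(-19, 6) = -19
F (Chance): 1/6·-42 + 5/6·-49 = -47.83
D (P1): max(-19, -47.83) = -19
Root (P2): min(8, -19) = -19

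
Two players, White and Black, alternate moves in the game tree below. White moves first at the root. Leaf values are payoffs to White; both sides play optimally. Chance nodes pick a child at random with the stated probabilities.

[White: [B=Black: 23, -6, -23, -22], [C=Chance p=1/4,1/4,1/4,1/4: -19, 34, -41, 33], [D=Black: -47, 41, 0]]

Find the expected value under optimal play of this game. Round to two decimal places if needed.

1.75

B (Black): min(23, -6, -23, -22) = -23
C (Chance): 1/4·-19 + 1/4·34 + 1/4·-41 + 1/4·33 = 1.75
D (Black): min(-47, 41, 0) = -47
Root (White): max(-23, 1.75, -47) = 1.75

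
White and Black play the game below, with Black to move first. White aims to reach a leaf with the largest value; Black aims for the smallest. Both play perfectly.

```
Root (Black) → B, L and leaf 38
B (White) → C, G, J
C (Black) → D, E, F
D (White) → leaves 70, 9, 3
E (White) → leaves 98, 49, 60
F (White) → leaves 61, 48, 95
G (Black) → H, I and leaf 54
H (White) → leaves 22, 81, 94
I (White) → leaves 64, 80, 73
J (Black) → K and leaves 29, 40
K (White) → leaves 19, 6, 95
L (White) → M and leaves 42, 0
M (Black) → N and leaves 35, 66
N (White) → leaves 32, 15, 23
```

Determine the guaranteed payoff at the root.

D (White): max(70, 9, 3) = 70
E (White): max(98, 49, 60) = 98
F (White): max(61, 48, 95) = 95
C (Black): min(70, 98, 95) = 70
H (White): max(22, 81, 94) = 94
I (White): max(64, 80, 73) = 80
G (Black): min(94, 80, 54) = 54
K (White): max(19, 6, 95) = 95
J (Black): min(95, 29, 40) = 29
B (White): max(70, 54, 29) = 70
N (White): max(32, 15, 23) = 32
M (Black): min(32, 35, 66) = 32
L (White): max(32, 42, 0) = 42
Root (Black): min(70, 42, 38) = 38

38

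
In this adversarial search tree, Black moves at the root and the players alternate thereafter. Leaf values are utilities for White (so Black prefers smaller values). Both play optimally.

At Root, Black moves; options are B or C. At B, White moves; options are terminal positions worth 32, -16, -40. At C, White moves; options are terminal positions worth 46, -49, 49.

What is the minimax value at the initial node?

32

B (White): max(32, -16, -40) = 32
C (White): max(46, -49, 49) = 49
Root (Black): min(32, 49) = 32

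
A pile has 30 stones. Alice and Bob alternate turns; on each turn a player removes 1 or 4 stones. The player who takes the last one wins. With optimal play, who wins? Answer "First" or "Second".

i:   0  1  2  3  4  5  6  7  8  9 10 11 12 13 14 15 16 17 18 19 20 21 22 23 24 25 26 27 28 29 30
     L  W  L  W  W  L  W  L  W  W  L  W  L  W  W  L  W  L  W  W  L  W  L  W  W  L  W  L  W  W  L
Position 30 is L, so the second player wins.

Second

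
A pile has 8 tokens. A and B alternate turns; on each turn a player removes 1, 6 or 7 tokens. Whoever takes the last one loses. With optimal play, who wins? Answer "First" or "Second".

First

Positions where the player to move wins (W) vs loses (L):
i:   0  1  2  3  4  5  6  7  8
     W  L  W  L  W  L  W  W  W
Position 8 is W, so the first player wins.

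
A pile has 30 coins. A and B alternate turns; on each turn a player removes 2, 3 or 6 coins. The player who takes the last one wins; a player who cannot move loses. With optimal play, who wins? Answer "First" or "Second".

i:   0  1  2  3  4  5  6  7  8  9 10 11 12 13 14 15 16 17 18 19 20 21 22 23 24 25 26 27 28 29 30
     L  L  W  W  W  L  W  W  W  L  L  W  W  W  L  W  W  W  L  L  W  W  W  L  W  W  W  L  L  W  W
Position 30 is W, so the first player wins.

First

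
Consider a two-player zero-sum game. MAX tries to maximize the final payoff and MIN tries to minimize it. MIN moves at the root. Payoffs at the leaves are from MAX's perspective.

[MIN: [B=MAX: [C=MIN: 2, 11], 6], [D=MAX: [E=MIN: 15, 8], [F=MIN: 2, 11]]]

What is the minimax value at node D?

E: min(15, 8) = 8
F: min(2, 11) = 2
D: max(8, 2) = 8

8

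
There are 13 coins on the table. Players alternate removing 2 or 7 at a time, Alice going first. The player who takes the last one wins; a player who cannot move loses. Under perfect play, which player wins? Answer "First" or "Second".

Second

Compute winning (W) and losing (L) positions by backward induction:
i:   0  1  2  3  4  5  6  7  8  9 10 11 12 13
     L  L  W  W  L  L  W  W  W  L  L  W  W  L
Position 13 is L, so the second player wins.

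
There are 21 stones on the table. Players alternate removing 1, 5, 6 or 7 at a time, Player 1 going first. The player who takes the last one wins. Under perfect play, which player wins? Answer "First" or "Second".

First

Compute winning (W) and losing (L) positions by backward induction:
i:   0  1  2  3  4  5  6  7  8  9 10 11 12 13 14 15 16 17 18 19 20 21
     L  W  L  W  L  W  W  W  W  W  W  W  L  W  L  W  L  W  W  W  W  W
Position 21 is W, so the first player wins.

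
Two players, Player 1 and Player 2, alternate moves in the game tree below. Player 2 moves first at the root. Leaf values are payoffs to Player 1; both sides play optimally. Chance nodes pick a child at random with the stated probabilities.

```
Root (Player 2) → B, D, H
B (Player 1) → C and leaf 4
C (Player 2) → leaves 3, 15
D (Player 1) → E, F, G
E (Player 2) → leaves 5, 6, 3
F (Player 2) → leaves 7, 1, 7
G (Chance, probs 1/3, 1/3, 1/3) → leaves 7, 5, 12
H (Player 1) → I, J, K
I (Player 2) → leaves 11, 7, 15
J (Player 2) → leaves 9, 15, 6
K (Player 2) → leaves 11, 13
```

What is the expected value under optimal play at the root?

4

C (Player 2): min(3, 15) = 3
B (Player 1): max(3, 4) = 4
E (Player 2): min(5, 6, 3) = 3
F (Player 2): min(7, 1, 7) = 1
G (Chance): 1/3·7 + 1/3·5 + 1/3·12 = 8
D (Player 1): max(3, 1, 8) = 8
I (Player 2): min(11, 7, 15) = 7
J (Player 2): min(9, 15, 6) = 6
K (Player 2): min(11, 13) = 11
H (Player 1): max(7, 6, 11) = 11
Root (Player 2): min(4, 8, 11) = 4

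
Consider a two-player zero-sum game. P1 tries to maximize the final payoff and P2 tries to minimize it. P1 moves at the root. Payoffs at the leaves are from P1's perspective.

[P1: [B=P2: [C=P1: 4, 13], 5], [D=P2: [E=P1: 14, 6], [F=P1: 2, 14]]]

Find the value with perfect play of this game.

14

C (P1): max(4, 13) = 13
B (P2): min(13, 5) = 5
E (P1): max(14, 6) = 14
F (P1): max(2, 14) = 14
D (P2): min(14, 14) = 14
Root (P1): max(5, 14) = 14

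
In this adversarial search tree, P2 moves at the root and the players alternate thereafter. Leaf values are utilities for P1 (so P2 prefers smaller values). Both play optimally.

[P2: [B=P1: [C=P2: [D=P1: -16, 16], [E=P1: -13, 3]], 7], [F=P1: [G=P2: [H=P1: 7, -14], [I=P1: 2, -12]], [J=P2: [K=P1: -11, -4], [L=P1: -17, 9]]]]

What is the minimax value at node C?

D: max(-16, 16) = 16
E: max(-13, 3) = 3
C: min(16, 3) = 3

3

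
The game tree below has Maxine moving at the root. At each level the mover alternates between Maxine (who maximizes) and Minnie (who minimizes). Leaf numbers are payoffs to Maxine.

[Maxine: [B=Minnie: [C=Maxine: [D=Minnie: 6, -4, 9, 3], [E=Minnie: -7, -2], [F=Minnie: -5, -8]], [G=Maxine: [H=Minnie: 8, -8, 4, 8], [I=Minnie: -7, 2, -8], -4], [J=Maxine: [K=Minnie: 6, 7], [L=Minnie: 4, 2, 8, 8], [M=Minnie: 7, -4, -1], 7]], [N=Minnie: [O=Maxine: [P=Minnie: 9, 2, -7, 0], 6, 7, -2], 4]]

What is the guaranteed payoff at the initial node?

D (Minnie): min(6, -4, 9, 3) = -4
E (Minnie): min(-7, -2) = -7
F (Minnie): min(-5, -8) = -8
C (Maxine): max(-4, -7, -8) = -4
H (Minnie): min(8, -8, 4, 8) = -8
I (Minnie): min(-7, 2, -8) = -8
G (Maxine): max(-8, -8, -4) = -4
K (Minnie): min(6, 7) = 6
L (Minnie): min(4, 2, 8, 8) = 2
M (Minnie): min(7, -4, -1) = -4
J (Maxine): max(6, 2, -4, 7) = 7
B (Minnie): min(-4, -4, 7) = -4
P (Minnie): min(9, 2, -7, 0) = -7
O (Maxine): max(-7, 6, 7, -2) = 7
N (Minnie): min(7, 4) = 4
Root (Maxine): max(-4, 4) = 4

4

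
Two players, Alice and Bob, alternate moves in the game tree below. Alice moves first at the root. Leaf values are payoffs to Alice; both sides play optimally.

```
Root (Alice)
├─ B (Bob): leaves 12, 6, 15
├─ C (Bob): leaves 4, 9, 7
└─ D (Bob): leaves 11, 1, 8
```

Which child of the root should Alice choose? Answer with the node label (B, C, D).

B (Bob): min(12, 6, 15) = 6
C (Bob): min(4, 9, 7) = 4
D (Bob): min(11, 1, 8) = 1
Root (Alice): max(6, 4, 1) = 6
Alice picks the child with the highest value: B (value 6).

B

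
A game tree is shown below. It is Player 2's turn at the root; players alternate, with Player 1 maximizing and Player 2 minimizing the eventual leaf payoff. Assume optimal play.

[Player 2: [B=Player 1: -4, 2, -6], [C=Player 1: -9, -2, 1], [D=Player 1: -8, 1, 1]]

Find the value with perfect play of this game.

B (Player 1): max(-4, 2, -6) = 2
C (Player 1): max(-9, -2, 1) = 1
D (Player 1): max(-8, 1, 1) = 1
Root (Player 2): min(2, 1, 1) = 1

1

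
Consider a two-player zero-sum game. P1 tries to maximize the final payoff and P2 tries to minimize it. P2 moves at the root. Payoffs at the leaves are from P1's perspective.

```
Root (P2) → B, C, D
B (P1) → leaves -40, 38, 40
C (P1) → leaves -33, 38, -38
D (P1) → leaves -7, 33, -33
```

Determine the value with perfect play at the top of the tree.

33

B (P1): max(-40, 38, 40) = 40
C (P1): max(-33, 38, -38) = 38
D (P1): max(-7, 33, -33) = 33
Root (P2): min(40, 38, 33) = 33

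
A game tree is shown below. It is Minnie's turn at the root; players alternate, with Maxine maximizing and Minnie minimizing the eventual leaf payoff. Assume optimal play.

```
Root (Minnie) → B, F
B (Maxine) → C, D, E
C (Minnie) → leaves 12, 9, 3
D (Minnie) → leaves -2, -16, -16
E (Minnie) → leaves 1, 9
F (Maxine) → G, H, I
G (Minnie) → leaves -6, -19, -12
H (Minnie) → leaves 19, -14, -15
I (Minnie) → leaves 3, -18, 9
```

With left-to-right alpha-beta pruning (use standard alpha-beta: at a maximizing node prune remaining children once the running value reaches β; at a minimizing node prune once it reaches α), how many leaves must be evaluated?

C [α=-∞,β=+∞]: v=3
D [α=3,β=+∞]: v=-2 after child 1 ≤ α → α-cutoff, skip 2
E [α=3,β=+∞]: v=1 after child 1 ≤ α → α-cutoff, skip 1
B [α=-∞,β=+∞]: v=3
G [α=-∞,β=3]: v=-19
H [α=-19,β=3]: v=-15
I [α=-15,β=3]: v=-18 after child 2 ≤ α → α-cutoff, skip 1
F [α=-∞,β=3]: v=-15
Root [α=-∞,β=+∞]: v=-15
Leaves evaluated: 13 of 17.

13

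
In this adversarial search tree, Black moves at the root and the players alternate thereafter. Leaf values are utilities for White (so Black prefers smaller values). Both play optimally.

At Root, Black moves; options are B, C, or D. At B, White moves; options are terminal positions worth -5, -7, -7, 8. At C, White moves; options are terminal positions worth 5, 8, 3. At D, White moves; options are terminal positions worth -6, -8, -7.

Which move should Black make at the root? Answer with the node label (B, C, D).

B (White): max(-5, -7, -7, 8) = 8
C (White): max(5, 8, 3) = 8
D (White): max(-6, -8, -7) = -6
Root (Black): min(8, 8, -6) = -6
Black picks the child with the lowest value: D (value -6).

D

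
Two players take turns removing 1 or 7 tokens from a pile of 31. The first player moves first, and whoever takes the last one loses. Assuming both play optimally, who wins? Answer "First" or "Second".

Mark each pile size as W (mover wins) or L (mover loses):
i:   0  1  2  3  4  5  6  7  8  9 10 11 12 13 14 15 16 17 18 19 20 21 22 23 24 25 26 27 28 29 30 31
     W  L  W  L  W  L  W  L  W  L  W  L  W  L  W  L  W  L  W  L  W  L  W  L  W  L  W  L  W  L  W  L
Position 31 is L, so the second player wins.

Second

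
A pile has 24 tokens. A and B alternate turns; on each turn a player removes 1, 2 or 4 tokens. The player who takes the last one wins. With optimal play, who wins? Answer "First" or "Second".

Second

W/L table (W = player to move can force a win):
i:   0  1  2  3  4  5  6  7  8  9 10 11 12 13 14 15 16 17 18 19 20 21 22 23 24
     L  W  W  L  W  W  L  W  W  L  W  W  L  W  W  L  W  W  L  W  W  L  W  W  L
Position 24 is L, so the second player wins.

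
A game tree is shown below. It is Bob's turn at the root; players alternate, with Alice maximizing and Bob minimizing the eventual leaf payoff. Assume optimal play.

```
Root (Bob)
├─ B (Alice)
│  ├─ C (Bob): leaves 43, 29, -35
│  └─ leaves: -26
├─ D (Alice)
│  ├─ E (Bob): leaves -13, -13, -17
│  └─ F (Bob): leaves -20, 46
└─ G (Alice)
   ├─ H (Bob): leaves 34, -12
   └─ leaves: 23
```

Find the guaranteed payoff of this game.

-26

C (Bob): min(43, 29, -35) = -35
B (Alice): max(-35, -26) = -26
E (Bob): min(-13, -13, -17) = -17
F (Bob): min(-20, 46) = -20
D (Alice): max(-17, -20) = -17
H (Bob): min(34, -12) = -12
G (Alice): max(-12, 23) = 23
Root (Bob): min(-26, -17, 23) = -26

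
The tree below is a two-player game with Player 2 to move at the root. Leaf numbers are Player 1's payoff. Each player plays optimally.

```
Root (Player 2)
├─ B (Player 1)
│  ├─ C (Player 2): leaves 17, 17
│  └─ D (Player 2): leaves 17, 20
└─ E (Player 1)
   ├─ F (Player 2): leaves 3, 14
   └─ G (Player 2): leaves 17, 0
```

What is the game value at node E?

F: min(3, 14) = 3
G: min(17, 0) = 0
E: max(3, 0) = 3

3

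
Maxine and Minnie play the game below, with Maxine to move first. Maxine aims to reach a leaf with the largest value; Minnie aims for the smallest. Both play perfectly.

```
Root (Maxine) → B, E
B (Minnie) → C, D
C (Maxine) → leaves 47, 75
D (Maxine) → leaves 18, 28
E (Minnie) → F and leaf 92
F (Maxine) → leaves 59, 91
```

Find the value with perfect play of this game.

91

C (Maxine): max(47, 75) = 75
D (Maxine): max(18, 28) = 28
B (Minnie): min(75, 28) = 28
F (Maxine): max(59, 91) = 91
E (Minnie): min(91, 92) = 91
Root (Maxine): max(28, 91) = 91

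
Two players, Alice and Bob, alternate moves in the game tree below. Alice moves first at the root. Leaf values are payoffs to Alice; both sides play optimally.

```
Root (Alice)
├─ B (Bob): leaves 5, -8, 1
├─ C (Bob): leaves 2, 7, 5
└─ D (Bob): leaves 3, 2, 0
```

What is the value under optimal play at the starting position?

B (Bob): min(5, -8, 1) = -8
C (Bob): min(2, 7, 5) = 2
D (Bob): min(3, 2, 0) = 0
Root (Alice): max(-8, 2, 0) = 2

2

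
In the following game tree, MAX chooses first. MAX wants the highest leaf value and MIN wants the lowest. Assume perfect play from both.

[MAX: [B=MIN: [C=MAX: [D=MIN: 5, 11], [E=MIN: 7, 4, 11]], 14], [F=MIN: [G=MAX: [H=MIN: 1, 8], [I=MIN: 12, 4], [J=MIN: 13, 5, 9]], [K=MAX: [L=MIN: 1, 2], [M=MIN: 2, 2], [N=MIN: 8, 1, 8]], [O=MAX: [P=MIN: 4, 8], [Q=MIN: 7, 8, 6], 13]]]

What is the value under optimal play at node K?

L: min(1, 2) = 1
M: min(2, 2) = 2
N: min(8, 1, 8) = 1
K: max(1, 2, 1) = 2

2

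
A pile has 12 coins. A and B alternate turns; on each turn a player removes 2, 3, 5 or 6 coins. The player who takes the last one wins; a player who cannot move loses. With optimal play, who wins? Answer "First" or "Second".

Mark each pile size as W (mover wins) or L (mover loses):
i:   0  1  2  3  4  5  6  7  8  9 10 11 12
     L  L  W  W  W  W  W  W  L  L  W  W  W
Position 12 is W, so the first player wins.

First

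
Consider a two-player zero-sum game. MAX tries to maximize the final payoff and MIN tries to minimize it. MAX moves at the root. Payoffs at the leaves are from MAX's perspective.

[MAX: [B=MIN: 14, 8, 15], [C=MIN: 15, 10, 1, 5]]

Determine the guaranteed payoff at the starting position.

B (MIN): min(14, 8, 15) = 8
C (MIN): min(15, 10, 1, 5) = 1
Root (MAX): max(8, 1) = 8

8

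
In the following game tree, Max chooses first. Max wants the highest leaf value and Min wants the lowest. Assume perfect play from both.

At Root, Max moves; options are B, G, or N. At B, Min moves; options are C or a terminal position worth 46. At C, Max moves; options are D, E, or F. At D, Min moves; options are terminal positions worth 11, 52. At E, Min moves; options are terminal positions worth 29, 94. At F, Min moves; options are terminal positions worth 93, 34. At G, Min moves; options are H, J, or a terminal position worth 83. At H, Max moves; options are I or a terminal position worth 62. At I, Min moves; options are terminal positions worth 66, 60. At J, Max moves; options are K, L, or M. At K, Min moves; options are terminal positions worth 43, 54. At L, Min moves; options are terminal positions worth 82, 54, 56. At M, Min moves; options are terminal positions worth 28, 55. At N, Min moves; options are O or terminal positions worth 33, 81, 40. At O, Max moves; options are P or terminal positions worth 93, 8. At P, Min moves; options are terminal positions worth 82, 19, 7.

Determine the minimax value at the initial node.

D (Min): min(11, 52) = 11
E (Min): min(29, 94) = 29
F (Min): min(93, 34) = 34
C (Max): max(11, 29, 34) = 34
B (Min): min(34, 46) = 34
I (Min): min(66, 60) = 60
H (Max): max(60, 62) = 62
K (Min): min(43, 54) = 43
L (Min): min(82, 54, 56) = 54
M (Min): min(28, 55) = 28
J (Max): max(43, 54, 28) = 54
G (Min): min(62, 54, 83) = 54
P (Min): min(82, 19, 7) = 7
O (Max): max(7, 93, 8) = 93
N (Min): min(93, 33, 81, 40) = 33
Root (Max): max(34, 54, 33) = 54

54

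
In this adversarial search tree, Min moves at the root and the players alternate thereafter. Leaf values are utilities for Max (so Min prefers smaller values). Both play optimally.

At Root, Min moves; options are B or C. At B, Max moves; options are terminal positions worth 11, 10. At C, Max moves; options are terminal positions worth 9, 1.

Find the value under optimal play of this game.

B (Max): max(11, 10) = 11
C (Max): max(9, 1) = 9
Root (Min): min(11, 9) = 9

9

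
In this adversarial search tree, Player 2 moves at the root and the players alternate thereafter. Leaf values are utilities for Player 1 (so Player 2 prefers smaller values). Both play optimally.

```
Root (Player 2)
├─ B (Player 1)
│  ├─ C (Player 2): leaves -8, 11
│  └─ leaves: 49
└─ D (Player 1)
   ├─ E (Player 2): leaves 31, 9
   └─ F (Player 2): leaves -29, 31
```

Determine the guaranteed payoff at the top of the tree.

C (Player 2): min(-8, 11) = -8
B (Player 1): max(-8, 49) = 49
E (Player 2): min(31, 9) = 9
F (Player 2): min(-29, 31) = -29
D (Player 1): max(9, -29) = 9
Root (Player 2): min(49, 9) = 9

9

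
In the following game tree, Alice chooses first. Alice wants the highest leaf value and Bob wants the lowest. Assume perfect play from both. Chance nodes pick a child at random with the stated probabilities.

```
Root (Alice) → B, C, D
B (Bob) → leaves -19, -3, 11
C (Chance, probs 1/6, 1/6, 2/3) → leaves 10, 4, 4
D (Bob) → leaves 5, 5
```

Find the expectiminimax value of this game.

5

B (Bob): min(-19, -3, 11) = -19
C (Chance): 1/6·10 + 1/6·4 + 2/3·4 = 5
D (Bob): min(5, 5) = 5
Root (Alice): max(-19, 5, 5) = 5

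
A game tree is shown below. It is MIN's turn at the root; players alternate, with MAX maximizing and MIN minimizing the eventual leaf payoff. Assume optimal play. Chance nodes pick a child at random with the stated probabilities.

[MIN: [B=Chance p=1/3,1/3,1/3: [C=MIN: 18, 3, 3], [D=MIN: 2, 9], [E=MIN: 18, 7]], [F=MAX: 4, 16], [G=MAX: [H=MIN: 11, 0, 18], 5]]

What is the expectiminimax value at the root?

C (MIN): min(18, 3, 3) = 3
D (MIN): min(2, 9) = 2
E (MIN): min(18, 7) = 7
B (Chance): 1/3·3 + 1/3·2 + 1/3·7 = 4
F (MAX): max(4, 16) = 16
H (MIN): min(11, 0, 18) = 0
G (MAX): max(0, 5) = 5
Root (MIN): min(4, 16, 5) = 4

4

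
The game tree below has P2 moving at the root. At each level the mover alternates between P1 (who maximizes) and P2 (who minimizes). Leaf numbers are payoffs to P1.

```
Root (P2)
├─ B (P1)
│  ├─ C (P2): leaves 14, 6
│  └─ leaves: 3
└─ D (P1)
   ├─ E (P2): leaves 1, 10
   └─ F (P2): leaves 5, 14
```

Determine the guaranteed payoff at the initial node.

C (P2): min(14, 6) = 6
B (P1): max(6, 3) = 6
E (P2): min(1, 10) = 1
F (P2): min(5, 14) = 5
D (P1): max(1, 5) = 5
Root (P2): min(6, 5) = 5

5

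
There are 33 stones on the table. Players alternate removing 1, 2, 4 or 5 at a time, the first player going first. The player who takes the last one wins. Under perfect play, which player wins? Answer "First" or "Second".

Second

W/L table (W = player to move can force a win):
i:   0  1  2  3  4  5  6  7  8  9 10 11 12 13 14 15 16 17 18 19 20 21 22 23 24 25 26 27 28 29 30 31 32 33
     L  W  W  L  W  W  L  W  W  L  W  W  L  W  W  L  W  W  L  W  W  L  W  W  L  W  W  L  W  W  L  W  W  L
Position 33 is L, so the second player wins.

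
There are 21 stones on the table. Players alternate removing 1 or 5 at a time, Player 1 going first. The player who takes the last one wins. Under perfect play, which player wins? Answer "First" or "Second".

W/L table (W = player to move can force a win):
i:   0  1  2  3  4  5  6  7  8  9 10 11 12 13 14 15 16 17 18 19 20 21
     L  W  L  W  L  W  L  W  L  W  L  W  L  W  L  W  L  W  L  W  L  W
Position 21 is W, so the first player wins.

First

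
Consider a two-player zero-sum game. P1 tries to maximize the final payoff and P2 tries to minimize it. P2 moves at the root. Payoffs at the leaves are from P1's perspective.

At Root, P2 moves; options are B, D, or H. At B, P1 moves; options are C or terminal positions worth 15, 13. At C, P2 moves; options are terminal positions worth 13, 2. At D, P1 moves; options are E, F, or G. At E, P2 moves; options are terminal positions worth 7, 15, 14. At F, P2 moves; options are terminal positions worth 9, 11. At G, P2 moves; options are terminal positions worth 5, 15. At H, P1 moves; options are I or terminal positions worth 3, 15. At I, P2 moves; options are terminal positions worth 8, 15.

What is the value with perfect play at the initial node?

C (P2): min(13, 2) = 2
B (P1): max(2, 15, 13) = 15
E (P2): min(7, 15, 14) = 7
F (P2): min(9, 11) = 9
G (P2): min(5, 15) = 5
D (P1): max(7, 9, 5) = 9
I (P2): min(8, 15) = 8
H (P1): max(8, 3, 15) = 15
Root (P2): min(15, 9, 15) = 9

9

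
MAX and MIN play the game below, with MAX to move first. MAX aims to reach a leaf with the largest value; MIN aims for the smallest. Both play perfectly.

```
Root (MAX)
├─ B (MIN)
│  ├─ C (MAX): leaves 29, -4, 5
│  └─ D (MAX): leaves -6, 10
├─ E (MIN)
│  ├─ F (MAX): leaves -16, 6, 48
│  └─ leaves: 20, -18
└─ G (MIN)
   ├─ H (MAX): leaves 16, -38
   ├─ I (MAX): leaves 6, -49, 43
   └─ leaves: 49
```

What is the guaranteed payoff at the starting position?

16

C (MAX): max(29, -4, 5) = 29
D (MAX): max(-6, 10) = 10
B (MIN): min(29, 10) = 10
F (MAX): max(-16, 6, 48) = 48
E (MIN): min(48, 20, -18) = -18
H (MAX): max(16, -38) = 16
I (MAX): max(6, -49, 43) = 43
G (MIN): min(16, 43, 49) = 16
Root (MAX): max(10, -18, 16) = 16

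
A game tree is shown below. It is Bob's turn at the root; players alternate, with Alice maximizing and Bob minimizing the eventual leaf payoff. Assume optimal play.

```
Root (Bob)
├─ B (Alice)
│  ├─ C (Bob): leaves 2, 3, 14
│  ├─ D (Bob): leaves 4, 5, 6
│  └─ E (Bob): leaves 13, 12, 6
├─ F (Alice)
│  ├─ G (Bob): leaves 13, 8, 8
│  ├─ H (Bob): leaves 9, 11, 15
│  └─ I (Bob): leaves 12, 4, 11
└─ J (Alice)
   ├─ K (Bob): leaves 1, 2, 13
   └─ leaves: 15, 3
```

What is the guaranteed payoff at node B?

C: min(2, 3, 14) = 2
D: min(4, 5, 6) = 4
E: min(13, 12, 6) = 6
B: max(2, 4, 6) = 6

6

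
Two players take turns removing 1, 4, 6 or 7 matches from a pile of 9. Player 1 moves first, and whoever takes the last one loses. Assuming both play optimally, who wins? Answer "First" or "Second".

Mark each pile size as W (mover wins) or L (mover loses):
i:   0  1  2  3  4  5  6  7  8  9
     W  L  W  L  W  W  L  W  W  W
Position 9 is W, so the first player wins.

First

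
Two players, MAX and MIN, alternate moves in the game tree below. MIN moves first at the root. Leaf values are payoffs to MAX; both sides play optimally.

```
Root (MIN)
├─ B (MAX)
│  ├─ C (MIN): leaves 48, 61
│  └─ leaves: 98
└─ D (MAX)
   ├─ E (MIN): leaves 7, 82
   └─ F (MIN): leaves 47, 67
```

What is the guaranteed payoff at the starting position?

47

C (MIN): min(48, 61) = 48
B (MAX): max(48, 98) = 98
E (MIN): min(7, 82) = 7
F (MIN): min(47, 67) = 47
D (MAX): max(7, 47) = 47
Root (MIN): min(98, 47) = 47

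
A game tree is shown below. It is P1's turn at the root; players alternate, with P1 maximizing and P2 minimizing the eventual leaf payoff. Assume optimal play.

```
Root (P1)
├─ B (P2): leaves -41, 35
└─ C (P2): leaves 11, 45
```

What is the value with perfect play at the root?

B (P2): min(-41, 35) = -41
C (P2): min(11, 45) = 11
Root (P1): max(-41, 11) = 11

11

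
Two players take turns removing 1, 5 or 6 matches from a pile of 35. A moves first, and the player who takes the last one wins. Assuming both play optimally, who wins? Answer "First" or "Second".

Compute winning (W) and losing (L) positions by backward induction:
i:   0  1  2  3  4  5  6  7  8  9 10 11 12 13 14 15 16 17 18 19 20 21 22 23 24 25 26 27 28 29 30 31 32 33 34 35
     L  W  L  W  L  W  W  W  W  W  W  L  W  L  W  L  W  W  W  W  W  W  L  W  L  W  L  W  W  W  W  W  W  L  W  L
Position 35 is L, so the second player wins.

Second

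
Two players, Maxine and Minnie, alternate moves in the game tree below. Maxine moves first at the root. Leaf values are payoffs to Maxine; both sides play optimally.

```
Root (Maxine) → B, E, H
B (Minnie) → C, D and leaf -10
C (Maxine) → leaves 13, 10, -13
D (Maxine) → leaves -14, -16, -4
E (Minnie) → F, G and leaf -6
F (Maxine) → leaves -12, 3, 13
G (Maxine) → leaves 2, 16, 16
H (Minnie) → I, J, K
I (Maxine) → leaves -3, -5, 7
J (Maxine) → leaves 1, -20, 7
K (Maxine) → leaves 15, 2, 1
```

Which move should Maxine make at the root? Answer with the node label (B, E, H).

H

C (Maxine): max(13, 10, -13) = 13
D (Maxine): max(-14, -16, -4) = -4
B (Minnie): min(13, -4, -10) = -10
F (Maxine): max(-12, 3, 13) = 13
G (Maxine): max(2, 16, 16) = 16
E (Minnie): min(13, 16, -6) = -6
I (Maxine): max(-3, -5, 7) = 7
J (Maxine): max(1, -20, 7) = 7
K (Maxine): max(15, 2, 1) = 15
H (Minnie): min(7, 7, 15) = 7
Root (Maxine): max(-10, -6, 7) = 7
Maxine picks the child with the highest value: H (value 7).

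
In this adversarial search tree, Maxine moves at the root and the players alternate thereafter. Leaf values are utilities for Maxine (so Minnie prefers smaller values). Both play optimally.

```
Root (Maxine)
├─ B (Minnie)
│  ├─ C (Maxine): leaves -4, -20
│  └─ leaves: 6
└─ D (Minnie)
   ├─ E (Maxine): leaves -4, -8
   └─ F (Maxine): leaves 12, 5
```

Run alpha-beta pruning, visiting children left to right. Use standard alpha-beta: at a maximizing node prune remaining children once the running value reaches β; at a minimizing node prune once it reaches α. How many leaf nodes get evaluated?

C [α=-∞,β=+∞]: v=-4
B [α=-∞,β=+∞]: v=-4
E [α=-4,β=+∞]: v=-4
D [α=-4,β=+∞]: v=-4 after child 1 ≤ α → α-cutoff, skip 1
Root [α=-∞,β=+∞]: v=-4
Leaves evaluated: 5 of 7.

5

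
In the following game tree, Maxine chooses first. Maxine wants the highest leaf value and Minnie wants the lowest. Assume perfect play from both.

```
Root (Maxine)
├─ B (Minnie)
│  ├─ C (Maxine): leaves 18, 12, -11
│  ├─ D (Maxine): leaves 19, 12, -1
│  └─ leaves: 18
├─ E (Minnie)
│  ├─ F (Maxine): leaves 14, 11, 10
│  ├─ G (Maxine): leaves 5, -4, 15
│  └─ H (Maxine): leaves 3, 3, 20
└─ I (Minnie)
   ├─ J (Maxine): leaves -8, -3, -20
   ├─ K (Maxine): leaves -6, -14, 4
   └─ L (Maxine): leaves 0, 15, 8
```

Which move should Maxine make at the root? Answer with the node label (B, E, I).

B

C (Maxine): max(18, 12, -11) = 18
D (Maxine): max(19, 12, -1) = 19
B (Minnie): min(18, 19, 18) = 18
F (Maxine): max(14, 11, 10) = 14
G (Maxine): max(5, -4, 15) = 15
H (Maxine): max(3, 3, 20) = 20
E (Minnie): min(14, 15, 20) = 14
J (Maxine): max(-8, -3, -20) = -3
K (Maxine): max(-6, -14, 4) = 4
L (Maxine): max(0, 15, 8) = 15
I (Minnie): min(-3, 4, 15) = -3
Root (Maxine): max(18, 14, -3) = 18
Maxine picks the child with the highest value: B (value 18).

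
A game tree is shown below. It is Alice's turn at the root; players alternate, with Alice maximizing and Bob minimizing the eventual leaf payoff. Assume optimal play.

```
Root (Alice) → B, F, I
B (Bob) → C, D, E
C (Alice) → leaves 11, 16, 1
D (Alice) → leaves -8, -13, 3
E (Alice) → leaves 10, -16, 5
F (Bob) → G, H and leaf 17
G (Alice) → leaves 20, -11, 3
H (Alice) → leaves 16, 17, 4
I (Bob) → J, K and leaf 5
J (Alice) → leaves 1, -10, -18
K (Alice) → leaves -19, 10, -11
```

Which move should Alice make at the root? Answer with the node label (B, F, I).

F

C (Alice): max(11, 16, 1) = 16
D (Alice): max(-8, -13, 3) = 3
E (Alice): max(10, -16, 5) = 10
B (Bob): min(16, 3, 10) = 3
G (Alice): max(20, -11, 3) = 20
H (Alice): max(16, 17, 4) = 17
F (Bob): min(20, 17, 17) = 17
J (Alice): max(1, -10, -18) = 1
K (Alice): max(-19, 10, -11) = 10
I (Bob): min(1, 10, 5) = 1
Root (Alice): max(3, 17, 1) = 17
Alice picks the child with the highest value: F (value 17).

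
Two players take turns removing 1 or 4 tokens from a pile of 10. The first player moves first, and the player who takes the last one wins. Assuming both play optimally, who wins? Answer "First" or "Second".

Positions where the player to move wins (W) vs loses (L):
i:   0  1  2  3  4  5  6  7  8  9 10
     L  W  L  W  W  L  W  L  W  W  L
Position 10 is L, so the second player wins.

Second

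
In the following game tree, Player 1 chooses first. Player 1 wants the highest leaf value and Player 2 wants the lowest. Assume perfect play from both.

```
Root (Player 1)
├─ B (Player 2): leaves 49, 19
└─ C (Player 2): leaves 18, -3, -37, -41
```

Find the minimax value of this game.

19

B (Player 2): min(49, 19) = 19
C (Player 2): min(18, -3, -37, -41) = -41
Root (Player 1): max(19, -41) = 19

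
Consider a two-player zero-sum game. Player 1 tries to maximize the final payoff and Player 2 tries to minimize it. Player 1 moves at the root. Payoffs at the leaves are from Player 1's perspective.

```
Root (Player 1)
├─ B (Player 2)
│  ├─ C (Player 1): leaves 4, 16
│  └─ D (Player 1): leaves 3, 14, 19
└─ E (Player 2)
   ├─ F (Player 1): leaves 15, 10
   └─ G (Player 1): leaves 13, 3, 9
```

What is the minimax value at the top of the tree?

C (Player 1): max(4, 16) = 16
D (Player 1): max(3, 14, 19) = 19
B (Player 2): min(16, 19) = 16
F (Player 1): max(15, 10) = 15
G (Player 1): max(13, 3, 9) = 13
E (Player 2): min(15, 13) = 13
Root (Player 1): max(16, 13) = 16

16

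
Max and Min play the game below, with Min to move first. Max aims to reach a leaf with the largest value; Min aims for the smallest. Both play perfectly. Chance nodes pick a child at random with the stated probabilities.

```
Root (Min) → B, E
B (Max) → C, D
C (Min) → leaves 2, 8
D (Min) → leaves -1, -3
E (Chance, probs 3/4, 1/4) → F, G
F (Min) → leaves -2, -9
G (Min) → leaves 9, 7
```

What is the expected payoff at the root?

C (Min): min(2, 8) = 2
D (Min): min(-1, -3) = -3
B (Max): max(2, -3) = 2
F (Min): min(-2, -9) = -9
G (Min): min(9, 7) = 7
E (Chance): 3/4·-9 + 1/4·7 = -5
Root (Min): min(2, -5) = -5

-5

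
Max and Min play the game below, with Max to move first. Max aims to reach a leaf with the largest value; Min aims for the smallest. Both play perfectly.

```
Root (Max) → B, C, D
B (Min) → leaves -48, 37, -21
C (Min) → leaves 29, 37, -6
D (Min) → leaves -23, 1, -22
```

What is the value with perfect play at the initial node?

-6

B (Min): min(-48, 37, -21) = -48
C (Min): min(29, 37, -6) = -6
D (Min): min(-23, 1, -22) = -23
Root (Max): max(-48, -6, -23) = -6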